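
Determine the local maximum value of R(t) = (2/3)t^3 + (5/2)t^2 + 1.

149/24

Critical points: R'(t) = 2t^2 + 5t vanishes at t = -5/2, 0.
Second-derivative test with R''(t) = 4t + 5: R''(-5/2) = -5 < 0 ⇒ local maximum; R''(0) = 5 > 0 ⇒ local minimum.
Thus R has its local maximum at t = -5/2, with value 149/24.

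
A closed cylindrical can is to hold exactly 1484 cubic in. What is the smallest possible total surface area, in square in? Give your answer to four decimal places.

With radius r and height h, πr²h = 1484 so h = 1484/(πr²), and S(r) = 2πr² + 2πrh = 2πr² + 2·1484/r.
S'(r) = 4πr − 2·1484/r² = 0 ⇒ r³ = 1484/(2π), so r ≈ 6.1814 and h = 2r ≈ 12.3627.
S''(r) = 4π + 4·1484/r³ > 0, so this is the minimum; S ≈ 720.2288.

720.2288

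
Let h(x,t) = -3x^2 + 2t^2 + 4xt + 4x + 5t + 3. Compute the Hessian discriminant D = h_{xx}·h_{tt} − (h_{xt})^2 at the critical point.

-40

∂h/∂x = -6x + 4t + 4 = 0 and ∂h/∂t = 4x + 4t + 5 = 0, so (x, t) = (-1/10, -23/20).
The Hessian has h_{xx} = -6, h_{tt} = 4, h_{xt} = 4, giving D = -40 < 0, so the point is a saddle point.
D = (-6)·(4) − (4)^2 = -40.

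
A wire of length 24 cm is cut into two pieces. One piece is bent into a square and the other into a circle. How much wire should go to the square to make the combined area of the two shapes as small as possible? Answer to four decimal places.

Let x be the length used for the square. Square side x/4; circle radius (24−x)/(2π).
A(x) = (x/4)² + π·((24−x)/(2π))² = x²/16 + (24−x)²/(4π) for 0 ≤ x ≤ 24. A'(x) = x/8 − (24−x)/(2π) = 0 gives x = 4·24/(π+4) ≈ 13.4424.
A'' = 1/8 + 1/(2π) > 0, so this gives the minimum combined area; x ≈ 13.4424 cm to the square.

13.4424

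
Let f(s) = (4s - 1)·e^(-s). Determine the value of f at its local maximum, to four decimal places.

Differentiating with the product rule gives f'(s) = (-4s + 5)·e^(-s). Since e^(-s) > 0, the only critical point is s = 5/4.
f''(5/4) has the same sign as -4 < 0, so this is a local maximum.
f(5/4) = (4)·e^(-5/4) ≈ 1.1460.

1.1460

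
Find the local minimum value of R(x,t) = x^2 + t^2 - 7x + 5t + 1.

∂R/∂x = 2x - 7 = 0 and ∂R/∂t = 2t + 5 = 0, so (x, t) = (7/2, -5/2).
The Hessian has R_{xx} = 2, R_{tt} = 2, R_{xt} = 0, giving D = 4 > 0 with R_{xx} > 0, so the point is a local minimum.
R(7/2, -5/2) = -35/2.

-35/2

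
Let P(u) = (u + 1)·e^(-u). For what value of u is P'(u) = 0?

Differentiating with the product rule gives P'(u) = (-u)·e^(-u). Since e^(-u) > 0, the only critical point is u = 0.
P''(0) has the same sign as -1 < 0, so this is a local maximum.
P(0) = (1)·e^(0) ≈ 1.0000.

0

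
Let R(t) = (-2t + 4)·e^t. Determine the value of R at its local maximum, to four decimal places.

5.4366

By the product rule, R'(t) = (-2t + 2)·e^t. Since e^t > 0, the only critical point is t = 1.
R''(1) has the same sign as -2 < 0, so this is a local maximum.
R(1) = (2)·e^(1) ≈ 5.4366.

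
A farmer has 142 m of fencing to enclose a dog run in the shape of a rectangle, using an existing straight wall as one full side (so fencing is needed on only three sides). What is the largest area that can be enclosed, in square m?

Let the sides perpendicular to the wall have length x and the parallel side y, so 2x + y = 142 and the area is A = xy = x(142 − 2x).
A'(x) = 142 − 4x = 0 gives x = 71/2, and A''(x) = −4 < 0 confirms a maximum.
Then y = 142 − 2·71/2 = 71 and A = 5041/2.

5041/2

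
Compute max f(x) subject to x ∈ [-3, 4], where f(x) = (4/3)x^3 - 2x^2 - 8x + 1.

Differentiating, f'(x) = 4x^2 - 4x - 8; which vanishes at x = -1 and x = 2.
Evaluating at the critical points and endpoints: f(-3) = -29,  f(-1) = 17/3,  f(2) = -37/3,  f(4) = 67/3.
The maximum over the interval is 67/3, attained at x = 4.

67/3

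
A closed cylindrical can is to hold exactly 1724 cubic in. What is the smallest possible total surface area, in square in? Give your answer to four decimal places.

795.9260

With radius r and height h, πr²h = 1724 so h = 1724/(πr²), and S(r) = 2πr² + 2πrh = 2πr² + 2·1724/r.
S'(r) = 4πr − 2·1724/r² = 0 ⇒ r³ = 1724/(2π), so r ≈ 6.4981 and h = 2r ≈ 12.9962.
S''(r) = 4π + 4·1724/r³ > 0, so this is the minimum; S ≈ 795.9260.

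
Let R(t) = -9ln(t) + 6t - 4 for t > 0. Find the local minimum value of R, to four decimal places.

1.3508

R'(t) = -9/t + 6 = 0 gives t = 3/2.
R''(t) = 9/t², which is positive for t > 0, so this is a local minimum.
R(3/2) = -9·ln(3/2) + 9 - 4 ≈ 1.3508.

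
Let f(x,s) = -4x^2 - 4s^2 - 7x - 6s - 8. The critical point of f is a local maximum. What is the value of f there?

-43/16

∂f/∂x = -8x - 7 = 0 and ∂f/∂s = -8s - 6 = 0, so (x, s) = (-7/8, -3/4).
The Hessian has f_{xx} = -8, f_{ss} = -8, f_{xs} = 0, giving D = 64 > 0 with f_{xx} < 0, so the point is a local maximum.
f(-7/8, -3/4) = -43/16.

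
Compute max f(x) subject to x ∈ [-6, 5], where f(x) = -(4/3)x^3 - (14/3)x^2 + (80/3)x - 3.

1807/81

f'(x) = -4x^2 - (28/3)x + 80/3, which vanishes at x = -4 and x = 5/3.
Evaluating at the critical points and endpoints: f(-6) = -43; f(-4) = -99; f(5/3) = 1807/81; f(5) = -153.
So the maximum is f(5/3) = 1807/81.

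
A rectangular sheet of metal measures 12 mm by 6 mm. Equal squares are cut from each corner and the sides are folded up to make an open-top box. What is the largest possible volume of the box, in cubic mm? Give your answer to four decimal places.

With cut size x, the volume is V(x) = x(12 − 2x)(6 − 2x) for 0 < x < 3.
V'(x) = 12x^2 − 72x + 72. Setting V'(x) = 0 gives x ≈ 1.2679 (the root in (0, 3)).
V''(x) = 24x − 72 is negative there, so this is the maximum; V ≈ 41.5692.

41.5692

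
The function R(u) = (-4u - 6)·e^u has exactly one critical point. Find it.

-5/2

Differentiating with the product rule gives R'(u) = (-4u - 10)·e^u. Since e^u > 0, the only critical point is u = -5/2.
R''(-5/2) has the same sign as -4 < 0, so this is a local maximum.
R(-5/2) = (4)·e^(-5/2) ≈ 0.3283.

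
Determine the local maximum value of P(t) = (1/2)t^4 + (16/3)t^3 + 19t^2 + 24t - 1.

-11/2

P'(t) = 2t^3 + 16t^2 + 38t + 24 = 0 at t = -4, -3, -1.
P''(t) = 6t^2 + 32t + 38. P''(-4) = 6 > 0 ⇒ local minimum; P''(-3) = -4 < 0 ⇒ local maximum; P''(-1) = 12 > 0 ⇒ local minimum.
Thus P has its local maximum at t = -3, with value -11/2.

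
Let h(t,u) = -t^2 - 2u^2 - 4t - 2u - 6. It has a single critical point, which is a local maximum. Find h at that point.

∂h/∂t = -2t - 4 = 0 and ∂h/∂u = -4u - 2 = 0, so (t, u) = (-2, -1/2).
The Hessian has h_{tt} = -2, h_{uu} = -4, h_{tu} = 0, giving D = 8 > 0 with h_{tt} < 0, so the point is a local maximum.
h(-2, -1/2) = -3/2.

-3/2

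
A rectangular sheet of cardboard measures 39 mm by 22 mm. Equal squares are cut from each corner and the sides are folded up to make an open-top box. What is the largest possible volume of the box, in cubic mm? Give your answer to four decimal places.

With cut size x, the volume is V(x) = x(39 − 2x)(22 − 2x) for 0 < x < 11.
V'(x) = 12x^2 − 244x + 858. Setting V'(x) = 0 gives x ≈ 4.5221 (the root in (0, 11)).
V''(x) = 24x − 244 is negative there, so this is the maximum; V ≈ 1755.0331.

1755.0331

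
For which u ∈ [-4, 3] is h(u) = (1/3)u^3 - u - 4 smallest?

-4

h'(u) = u^2 - 1, which vanishes at u = -1 and u = 1.
Evaluating at the critical points and endpoints: h(-4) = -64/3; h(-1) = -10/3; h(1) = -14/3; h(3) = 2.
The minimum over the interval is -64/3, attained at u = -4.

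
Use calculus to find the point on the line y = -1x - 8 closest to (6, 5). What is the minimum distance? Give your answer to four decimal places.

13.4350

Minimize D(x)^2 = (x - 6)^2 + (-x - 13)^2.
d/dx[D^2] = 2(x - 6) + 2·(-1)·(-x - 13) = 0 ⇒ x = -7/2.
Then y = -9/2 and the distance is √(361/2) ≈ 13.4350.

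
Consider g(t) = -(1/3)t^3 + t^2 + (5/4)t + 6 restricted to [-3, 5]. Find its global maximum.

81/4

The derivative is -t^2 + 2t + 5/4, which vanishes at t = -1/2 and t = 5/2.
Compare values at every candidate in [-3, 5]: g(-3) = 81/4,  g(-1/2) = 17/3,  g(5/2) = 61/6,  g(5) = -53/12.
So the maximum is g(-3) = 81/4.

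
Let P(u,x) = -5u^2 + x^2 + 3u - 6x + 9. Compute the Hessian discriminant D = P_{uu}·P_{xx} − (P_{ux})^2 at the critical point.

∂P/∂u = -10u + 3 = 0 and ∂P/∂x = 2x - 6 = 0, so (u, x) = (3/10, 3).
The Hessian has P_{uu} = -10, P_{xx} = 2, P_{ux} = 0, giving D = -20 < 0, so the point is a saddle point.
D = (-10)·(2) − (0)^2 = -20.

-20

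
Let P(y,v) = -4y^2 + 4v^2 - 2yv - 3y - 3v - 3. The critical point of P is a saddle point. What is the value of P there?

∂P/∂y = -8y - 2v - 3 = 0 and ∂P/∂v = -2y + 8v - 3 = 0, so (y, v) = (-15/34, 9/34).
The Hessian has P_{yy} = -8, P_{vv} = 8, P_{yv} = -2, giving D = -68 < 0, so the point is a saddle point.
P(-15/34, 9/34) = -93/34.

-93/34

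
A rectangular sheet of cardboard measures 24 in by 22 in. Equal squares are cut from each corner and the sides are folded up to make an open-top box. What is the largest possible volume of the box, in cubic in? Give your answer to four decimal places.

897.4314

With cut size x, the volume is V(x) = x(24 − 2x)(22 − 2x) for 0 < x < 11.
V'(x) = 12x^2 − 184x + 528. Setting V'(x) = 0 gives x ≈ 3.8225 (the root in (0, 11)).
V''(x) = 24x − 184 is negative there, so this is the maximum; V ≈ 897.4314.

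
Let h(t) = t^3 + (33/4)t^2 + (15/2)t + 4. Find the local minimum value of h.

35/16

h'(t) = 3t^2 + (33/2)t + 15/2 = 0 at t = -5, -1/2.
Second-derivative test with h''(t) = 6t + 33/2: h''(-5) = -27/2 < 0 ⇒ local maximum; h''(-1/2) = 27/2 > 0 ⇒ local minimum.
Thus h has its local minimum at t = -1/2, with value 35/16.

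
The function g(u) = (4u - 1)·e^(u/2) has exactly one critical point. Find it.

-7/4

Differentiating with the product rule gives g'(u) = (2u + 7/2)·e^(u/2). Since e^(u/2) > 0, the only critical point is u = -7/4.
g''(-7/4) has the same sign as 2 > 0, so this is a local minimum.
g(-7/4) = (-8)·e^(-7/8) ≈ -3.3349.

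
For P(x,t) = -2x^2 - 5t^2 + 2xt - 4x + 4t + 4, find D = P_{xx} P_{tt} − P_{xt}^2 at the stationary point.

∂P/∂x = -4x + 2t - 4 = 0 and ∂P/∂t = 2x - 10t + 4 = 0, so (x, t) = (-8/9, 2/9).
The Hessian has P_{xx} = -4, P_{tt} = -10, P_{xt} = 2, giving D = 36 > 0 with P_{xx} < 0, so the point is a local maximum.
D = (-4)·(-10) − (2)^2 = 36.

36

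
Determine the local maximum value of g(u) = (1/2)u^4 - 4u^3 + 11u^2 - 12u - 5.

g'(u) = 2u^3 - 12u^2 + 22u - 12. Setting g'(u) = 0 gives u ∈ {1, 2, 3}.
Second-derivative test with g''(u) = 6u^2 - 24u + 22: g''(1) = 4 > 0 ⇒ local minimum; g''(2) = -2 < 0 ⇒ local maximum; g''(3) = 4 > 0 ⇒ local minimum.
So the local maximum value is g(2) = -9.

-9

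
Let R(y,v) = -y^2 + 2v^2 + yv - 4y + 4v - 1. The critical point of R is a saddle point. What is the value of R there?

∂R/∂y = -2y + v - 4 = 0 and ∂R/∂v = y + 4v + 4 = 0, so (y, v) = (-20/9, -4/9).
The Hessian has R_{yy} = -2, R_{vv} = 4, R_{yv} = 1, giving D = -9 < 0, so the point is a saddle point.
R(-20/9, -4/9) = 23/9.

23/9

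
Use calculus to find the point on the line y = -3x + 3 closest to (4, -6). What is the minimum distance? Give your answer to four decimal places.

Minimize D(x)^2 = (x - 4)^2 + (-3x + 9)^2.
d/dx[D^2] = 2(x - 4) + 2·(-3)·(-3x + 9) = 0 ⇒ x = 31/10.
Then y = -63/10 and the distance is √(9/10) ≈ 0.9487.

0.9487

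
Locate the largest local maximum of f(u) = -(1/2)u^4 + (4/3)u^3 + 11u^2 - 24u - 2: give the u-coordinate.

Critical points: f'(u) = -2u^3 + 4u^2 + 22u - 24 vanishes at u = -3, 1, 4.
f''(u) = -6u^2 + 8u + 22. f''(-3) = -56 < 0 ⇒ local maximum; f''(1) = 24 > 0 ⇒ local minimum; f''(4) = -42 < 0 ⇒ local maximum.
So the largest local maximum value is f(-3) = 185/2.

-3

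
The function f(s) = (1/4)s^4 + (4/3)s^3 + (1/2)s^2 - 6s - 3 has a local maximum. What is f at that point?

13/3

f'(s) = s^3 + 4s^2 + s - 6 = 0 at s = -3, -2, 1.
Since f''(s) = 3s^2 + 8s + 1, we get f''(-3) = 4 > 0 ⇒ local minimum; f''(-2) = -3 < 0 ⇒ local maximum; f''(1) = 12 > 0 ⇒ local minimum.
Thus f has its local maximum at s = -2, with value 13/3.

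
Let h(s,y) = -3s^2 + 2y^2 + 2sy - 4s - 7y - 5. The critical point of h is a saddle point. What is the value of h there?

∂h/∂s = -6s + 2y - 4 = 0 and ∂h/∂y = 2s + 4y - 7 = 0, so (s, y) = (-1/14, 25/14).
The Hessian has h_{ss} = -6, h_{yy} = 4, h_{sy} = 2, giving D = -28 < 0, so the point is a saddle point.
h(-1/14, 25/14) = -311/28.

-311/28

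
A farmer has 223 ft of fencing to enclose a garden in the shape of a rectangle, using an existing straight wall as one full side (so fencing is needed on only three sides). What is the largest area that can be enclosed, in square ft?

Let the sides perpendicular to the wall have length x and the parallel side y, so 2x + y = 223 and the area is A = xy = x(223 − 2x).
A'(x) = 223 − 4x = 0 gives x = 223/4, and A''(x) = −4 < 0 confirms a maximum.
Then y = 223 − 2·223/4 = 223/2 and A = 49729/8.

49729/8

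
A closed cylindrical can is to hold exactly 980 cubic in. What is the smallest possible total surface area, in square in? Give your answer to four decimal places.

With radius r and height h, πr²h = 980 so h = 980/(πr²), and S(r) = 2πr² + 2πrh = 2πr² + 2·980/r.
S'(r) = 4πr − 2·980/r² = 0 ⇒ r³ = 980/(2π), so r ≈ 5.3829 and h = 2r ≈ 10.7658.
S''(r) = 4π + 4·980/r³ > 0, so this is the minimum; S ≈ 546.1751.

546.1751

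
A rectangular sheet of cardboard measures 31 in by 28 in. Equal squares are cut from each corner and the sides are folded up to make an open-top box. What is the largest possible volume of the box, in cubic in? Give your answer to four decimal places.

With cut size x, the volume is V(x) = x(31 − 2x)(28 − 2x) for 0 < x < 14.
V'(x) = 12x^2 − 236x + 868. Setting V'(x) = 0 gives x ≈ 4.8976 (the root in (0, 14)).
V''(x) = 24x − 236 is negative there, so this is the maximum; V ≈ 1890.6163.

1890.6163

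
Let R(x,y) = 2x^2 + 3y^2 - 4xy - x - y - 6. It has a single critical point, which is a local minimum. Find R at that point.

∂R/∂x = 4x - 4y - 1 = 0 and ∂R/∂y = -4x + 6y - 1 = 0, so (x, y) = (5/4, 1).
The Hessian has R_{xx} = 4, R_{yy} = 6, R_{xy} = -4, giving D = 8 > 0 with R_{xx} > 0, so the point is a local minimum.
R(5/4, 1) = -57/8.

-57/8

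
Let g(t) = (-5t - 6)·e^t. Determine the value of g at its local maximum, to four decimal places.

0.5540

Differentiating with the product rule gives g'(t) = (-5t - 11)·e^t. Since e^t > 0, the only critical point is t = -11/5.
g''(-11/5) has the same sign as -5 < 0, so this is a local maximum.
g(-11/5) = (5)·e^(-11/5) ≈ 0.5540.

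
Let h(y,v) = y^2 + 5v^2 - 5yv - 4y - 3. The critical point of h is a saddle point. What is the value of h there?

∂h/∂y = 2y - 5v - 4 = 0 and ∂h/∂v = -5y + 10v = 0, so (y, v) = (-8, -4).
The Hessian has h_{yy} = 2, h_{vv} = 10, h_{yv} = -5, giving D = -5 < 0, so the point is a saddle point.
h(-8, -4) = 13.

13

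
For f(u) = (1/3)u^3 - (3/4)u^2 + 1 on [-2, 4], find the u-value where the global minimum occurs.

The derivative is u^2 - (3/2)u, which vanishes at u = 0 and u = 3/2.
Evaluating at the critical points and endpoints: f(-2) = -14/3; f(0) = 1; f(3/2) = 7/16; f(4) = 31/3.
Hence the absolute minimum is -14/3 at u = -2.

-2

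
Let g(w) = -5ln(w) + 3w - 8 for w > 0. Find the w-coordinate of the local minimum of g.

g'(w) = -5/w + 3 = 0 gives w = 5/3.
g''(w) = 5/w², which is positive for w > 0, so this is a local minimum.
g(5/3) = -5·ln(5/3) + 5 - 8 ≈ -5.5541.

5/3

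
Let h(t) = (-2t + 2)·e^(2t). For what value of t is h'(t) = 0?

By the product rule, h'(t) = (-4t + 2)·e^(2t). Since e^(2t) > 0, the only critical point is t = 1/2.
h''(1/2) has the same sign as -4 < 0, so this is a local maximum.
h(1/2) = (1)·e^(1) ≈ 2.7183.

1/2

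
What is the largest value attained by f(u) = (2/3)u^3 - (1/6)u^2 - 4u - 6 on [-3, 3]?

-3/2

Differentiating, f'(u) = 2u^2 - (1/3)u - 4; which vanishes at u = -4/3 and u = 3/2.
Compare values at every candidate in [-3, 3]: f(-3) = -27/2; f(-4/3) = -206/81; f(3/2) = -81/8; f(3) = -3/2.
The maximum over the interval is -3/2, attained at u = 3.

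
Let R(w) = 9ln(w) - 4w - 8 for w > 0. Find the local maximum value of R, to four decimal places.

-9.7016

R'(w) = 9/w − 4 = 0 gives w = 9/4.
R''(w) = -9/w², which is negative for w > 0, so this is a local maximum.
R(9/4) = 9·ln(9/4) - 9 - 8 ≈ -9.7016.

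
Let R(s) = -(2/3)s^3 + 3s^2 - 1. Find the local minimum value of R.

-1

Critical points: R'(s) = -2s^2 + 6s vanishes at s = 0, 3.
R''(s) = -4s + 6. R''(0) = 6 > 0 ⇒ local minimum; R''(3) = -6 < 0 ⇒ local maximum.
The local minimum is R(0) = -1.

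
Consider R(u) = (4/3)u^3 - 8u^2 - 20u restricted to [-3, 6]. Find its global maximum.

32/3

R'(u) = 4u^2 - 16u - 20, which vanishes at u = -1 and u = 5.
Evaluating at the critical points and endpoints: R(-3) = -48,  R(-1) = 32/3,  R(5) = -400/3,  R(6) = -120.
The maximum over the interval is 32/3, attained at u = -1.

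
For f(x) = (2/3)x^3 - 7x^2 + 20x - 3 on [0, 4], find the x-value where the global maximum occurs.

2

f'(x) = 2x^2 - 14x + 20, whose only zero in [0, 4] is x = 2.
Candidates: f(0) = -3; f(2) = 43/3; f(4) = 23/3.
The maximum over the interval is 43/3, attained at x = 2.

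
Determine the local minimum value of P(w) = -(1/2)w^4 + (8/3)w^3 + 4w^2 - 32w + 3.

-95/3

Critical points: P'(w) = -2w^3 + 8w^2 + 8w - 32 vanishes at w = -2, 2, 4.
P''(w) = -6w^2 + 16w + 8. P''(-2) = -48 < 0 ⇒ local maximum; P''(2) = 16 > 0 ⇒ local minimum; P''(4) = -24 < 0 ⇒ local maximum.
Thus P has its local minimum at w = 2, with value -95/3.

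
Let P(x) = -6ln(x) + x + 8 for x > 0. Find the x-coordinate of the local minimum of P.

6

P'(x) = -6/x + 1 = 0 gives x = 6.
P''(x) = 6/x², which is positive for x > 0, so this is a local minimum.
P(6) = -6·ln(6) + 6 + 8 ≈ 3.2494.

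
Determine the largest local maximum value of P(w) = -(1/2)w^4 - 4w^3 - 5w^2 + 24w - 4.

Critical points: P'(w) = -2w^3 - 12w^2 - 10w + 24 vanishes at w = -4, -3, 1.
P''(w) = -6w^2 - 24w - 10. P''(-4) = -10 < 0 ⇒ local maximum; P''(-3) = 8 > 0 ⇒ local minimum; P''(1) = -40 < 0 ⇒ local maximum.
So the largest local maximum value is P(1) = 21/2.

21/2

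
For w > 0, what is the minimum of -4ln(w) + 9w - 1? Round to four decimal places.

P'(w) = -4/w + 9 = 0 gives w = 4/9.
P''(w) = 4/w², which is positive for w > 0, so this is a local minimum.
P(4/9) = -4·ln(4/9) + 4 - 1 ≈ 6.2437.

6.2437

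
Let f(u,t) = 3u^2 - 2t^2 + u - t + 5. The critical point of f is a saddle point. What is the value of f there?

∂f/∂u = 6u + 1 = 0 and ∂f/∂t = -4t - 1 = 0, so (u, t) = (-1/6, -1/4).
The Hessian has f_{uu} = 6, f_{tt} = -4, f_{ut} = 0, giving D = -24 < 0, so the point is a saddle point.
f(-1/6, -1/4) = 121/24.

121/24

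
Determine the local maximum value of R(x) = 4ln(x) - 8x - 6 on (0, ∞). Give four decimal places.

-12.7726

R'(x) = 4/x − 8 = 0 gives x = 1/2.
R''(x) = -4/x², which is negative for x > 0, so this is a local maximum.
R(1/2) = 4·ln(1/2) - 4 - 6 ≈ -12.7726.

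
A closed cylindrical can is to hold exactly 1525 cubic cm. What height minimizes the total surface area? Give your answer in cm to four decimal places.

With radius r and height h, πr²h = 1525 so h = 1525/(πr²), and S(r) = 2πr² + 2πrh = 2πr² + 2·1525/r.
S'(r) = 4πr − 2·1525/r² = 0 ⇒ r³ = 1525/(2π), so r ≈ 6.2378 and h = 2r ≈ 12.4756.
S''(r) = 4π + 4·1525/r³ > 0, so this is the minimum; S ≈ 733.4341.

12.4756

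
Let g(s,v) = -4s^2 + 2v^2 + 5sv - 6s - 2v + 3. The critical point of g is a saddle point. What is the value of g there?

∂g/∂s = -8s + 5v - 6 = 0 and ∂g/∂v = 5s + 4v - 2 = 0, so (s, v) = (-14/57, 46/57).
The Hessian has g_{ss} = -8, g_{vv} = 4, g_{sv} = 5, giving D = -57 < 0, so the point is a saddle point.
g(-14/57, 46/57) = 167/57.

167/57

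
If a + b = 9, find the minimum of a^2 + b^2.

81/2

With a + b = 9, a^2 + b^2 = a^2 + (9 − a)^2.
The derivative 2a − 2(9 − a) = 4a − 18 vanishes at a = 9/2; second derivative 4 > 0, a minimum.
The minimum is 2·(9/2)^2 = 81/2.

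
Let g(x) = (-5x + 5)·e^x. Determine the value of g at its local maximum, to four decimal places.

By the product rule, g'(x) = (-5x)·e^x. Since e^x > 0, the only critical point is x = 0.
g''(0) has the same sign as -5 < 0, so this is a local maximum.
g(0) = (5)·e^(0) ≈ 5.0000.

5.0000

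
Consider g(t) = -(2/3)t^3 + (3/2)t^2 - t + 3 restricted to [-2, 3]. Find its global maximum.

49/3

g'(t) = -2t^2 + 3t - 1, which vanishes at t = 1/2 and t = 1.
Candidates: g(-2) = 49/3, g(1/2) = 67/24, g(1) = 17/6, g(3) = -9/2.
Hence the absolute maximum is 49/3 at t = -2.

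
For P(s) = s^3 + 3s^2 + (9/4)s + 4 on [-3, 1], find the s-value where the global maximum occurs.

1

P'(s) = 3s^2 + 6s + 9/4, which vanishes at s = -3/2 and s = -1/2.
Candidates: P(-3) = -11/4; P(-3/2) = 4; P(-1/2) = 7/2; P(1) = 41/4.
The maximum over the interval is 41/4, attained at s = 1.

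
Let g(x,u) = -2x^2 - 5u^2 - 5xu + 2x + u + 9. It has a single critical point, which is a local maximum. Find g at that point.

49/5

∂g/∂x = -4x - 5u + 2 = 0 and ∂g/∂u = -5x - 10u + 1 = 0, so (x, u) = (1, -2/5).
The Hessian has g_{xx} = -4, g_{uu} = -10, g_{xu} = -5, giving D = 15 > 0 with g_{xx} < 0, so the point is a local maximum.
g(1, -2/5) = 49/5.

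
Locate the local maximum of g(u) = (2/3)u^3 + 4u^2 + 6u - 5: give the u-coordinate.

Critical points: g'(u) = 2u^2 + 8u + 6 vanishes at u = -3, -1.
g''(u) = 4u + 8. g''(-3) = -4 < 0 ⇒ local maximum; g''(-1) = 4 > 0 ⇒ local minimum.
So the local maximum value is g(-3) = -5.

-3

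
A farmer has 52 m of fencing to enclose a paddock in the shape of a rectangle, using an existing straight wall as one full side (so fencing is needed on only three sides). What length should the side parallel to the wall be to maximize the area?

Let the sides perpendicular to the wall have length x and the parallel side y, so 2x + y = 52 and the area is A = xy = x(52 − 2x).
A'(x) = 52 − 4x = 0 gives x = 13, and A''(x) = −4 < 0 confirms a maximum.
Then y = 52 − 2·13 = 26 and A = 338.

26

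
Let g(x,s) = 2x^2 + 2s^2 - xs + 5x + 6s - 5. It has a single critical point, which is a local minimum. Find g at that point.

∂g/∂x = 4x - s + 5 = 0 and ∂g/∂s = -x + 4s + 6 = 0, so (x, s) = (-26/15, -29/15).
The Hessian has g_{xx} = 4, g_{ss} = 4, g_{xs} = -1, giving D = 15 > 0 with g_{xx} > 0, so the point is a local minimum.
g(-26/15, -29/15) = -227/15.

-227/15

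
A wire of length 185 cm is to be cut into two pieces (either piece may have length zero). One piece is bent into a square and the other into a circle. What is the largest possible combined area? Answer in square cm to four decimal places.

Let x be the length used for the square. Square side x/4; circle radius (185−x)/(2π).
A(x) = (x/4)² + π·((185−x)/(2π))² = x²/16 + (185−x)²/(4π) for 0 ≤ x ≤ 185. A'(x) = x/8 − (185−x)/(2π) = 0 gives x = 4·185/(π+4) ≈ 103.6183.
A'' > 0, so the interior critical point is a minimum; the maximum is at an endpoint. A(0) = 2723.5390 and A(185) = 2139.0625, so the largest area is 2723.5390.

2723.5390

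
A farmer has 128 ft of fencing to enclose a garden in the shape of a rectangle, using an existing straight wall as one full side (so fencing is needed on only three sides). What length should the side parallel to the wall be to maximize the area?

Let the sides perpendicular to the wall have length x and the parallel side y, so 2x + y = 128 and the area is A = xy = x(128 − 2x).
A'(x) = 128 − 4x = 0 gives x = 32, and A''(x) = −4 < 0 confirms a maximum.
Then y = 128 − 2·32 = 64 and A = 2048.

64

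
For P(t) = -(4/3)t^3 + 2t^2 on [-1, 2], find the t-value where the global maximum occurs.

-1

Differentiating, P'(t) = -4t^2 + 4t; which vanishes at t = 0 and t = 1.
Candidates: P(-1) = 10/3,  P(0) = 0,  P(1) = 2/3,  P(2) = -8/3.
The maximum over the interval is 10/3, attained at t = -1.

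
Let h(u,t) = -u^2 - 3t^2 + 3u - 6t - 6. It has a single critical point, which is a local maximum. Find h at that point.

-3/4

∂h/∂u = -2u + 3 = 0 and ∂h/∂t = -6t - 6 = 0, so (u, t) = (3/2, -1).
The Hessian has h_{uu} = -2, h_{tt} = -6, h_{ut} = 0, giving D = 12 > 0 with h_{uu} < 0, so the point is a local maximum.
h(3/2, -1) = -3/4.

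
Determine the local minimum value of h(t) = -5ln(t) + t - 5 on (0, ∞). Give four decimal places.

-8.0472

h'(t) = -5/t + 1 = 0 gives t = 5.
h''(t) = 5/t², which is positive for t > 0, so this is a local minimum.
h(5) = -5·ln(5) + 5 - 5 ≈ -8.0472.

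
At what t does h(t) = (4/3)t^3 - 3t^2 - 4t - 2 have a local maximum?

Critical points: h'(t) = 4t^2 - 6t - 4 vanishes at t = -1/2, 2.
Since h''(t) = 8t - 6, we get h''(-1/2) = -10 < 0 ⇒ local maximum; h''(2) = 10 > 0 ⇒ local minimum.
The local maximum is h(-1/2) = -11/12.

-1/2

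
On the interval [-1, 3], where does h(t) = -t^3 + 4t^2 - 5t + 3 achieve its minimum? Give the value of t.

3

Differentiating, h'(t) = -3t^2 + 8t - 5; which vanishes at t = 1 and t = 5/3.
Candidates: h(-1) = 13; h(1) = 1; h(5/3) = 31/27; h(3) = -3.
Hence the absolute minimum is -3 at t = 3.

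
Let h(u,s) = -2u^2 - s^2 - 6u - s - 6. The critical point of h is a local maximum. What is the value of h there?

∂h/∂u = -4u - 6 = 0 and ∂h/∂s = -2s - 1 = 0, so (u, s) = (-3/2, -1/2).
The Hessian has h_{uu} = -4, h_{ss} = -2, h_{us} = 0, giving D = 8 > 0 with h_{uu} < 0, so the point is a local maximum.
h(-3/2, -1/2) = -5/4.

-5/4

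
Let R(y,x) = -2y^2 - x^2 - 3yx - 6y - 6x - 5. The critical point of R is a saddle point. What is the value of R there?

∂R/∂y = -4y - 3x - 6 = 0 and ∂R/∂x = -3y - 2x - 6 = 0, so (y, x) = (-6, 6).
The Hessian has R_{yy} = -4, R_{xx} = -2, R_{yx} = -3, giving D = -1 < 0, so the point is a saddle point.
R(-6, 6) = -5.

-5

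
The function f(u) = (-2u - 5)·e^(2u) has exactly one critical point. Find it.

Differentiating with the product rule gives f'(u) = (-4u - 12)·e^(2u). Since e^(2u) > 0, the only critical point is u = -3.
f''(-3) has the same sign as -4 < 0, so this is a local maximum.
f(-3) = (1)·e^(-6) ≈ 0.0025.

-3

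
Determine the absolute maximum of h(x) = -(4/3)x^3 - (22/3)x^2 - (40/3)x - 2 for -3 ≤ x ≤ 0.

8

h'(x) = -4x^2 - (44/3)x - 40/3, which vanishes at x = -2 and x = -5/3.
Evaluating at the critical points and endpoints: h(-3) = 8, h(-2) = 6, h(-5/3) = 488/81, h(0) = -2.
The maximum over the interval is 8, attained at x = -3.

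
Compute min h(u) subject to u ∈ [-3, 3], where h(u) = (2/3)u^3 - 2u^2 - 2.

Differentiating, h'(u) = 2u^2 - 4u; which vanishes at u = 0 and u = 2.
Evaluating at the critical points and endpoints: h(-3) = -38; h(0) = -2; h(2) = -14/3; h(3) = -2.
The minimum over the interval is -38, attained at u = -3.

-38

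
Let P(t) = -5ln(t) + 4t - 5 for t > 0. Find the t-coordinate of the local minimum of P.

P'(t) = -5/t + 4 = 0 gives t = 5/4.
P''(t) = 5/t², which is positive for t > 0, so this is a local minimum.
P(5/4) = -5·ln(5/4) + 5 - 5 ≈ -1.1157.

5/4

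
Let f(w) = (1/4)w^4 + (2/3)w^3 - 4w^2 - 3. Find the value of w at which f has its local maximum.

Critical points: f'(w) = w^3 + 2w^2 - 8w vanishes at w = -4, 0, 2.
Second-derivative test with f''(w) = 3w^2 + 4w - 8: f''(-4) = 24 > 0 ⇒ local minimum; f''(0) = -8 < 0 ⇒ local maximum; f''(2) = 12 > 0 ⇒ local minimum.
Thus f has its local maximum at w = 0, with value -3.

0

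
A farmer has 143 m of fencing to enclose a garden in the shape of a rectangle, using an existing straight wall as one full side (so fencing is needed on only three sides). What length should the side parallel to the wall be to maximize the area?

Let the sides perpendicular to the wall have length x and the parallel side y, so 2x + y = 143 and the area is A = xy = x(143 − 2x).
A'(x) = 143 − 4x = 0 gives x = 143/4, and A''(x) = −4 < 0 confirms a maximum.
Then y = 143 − 2·143/4 = 143/2 and A = 20449/8.

143/2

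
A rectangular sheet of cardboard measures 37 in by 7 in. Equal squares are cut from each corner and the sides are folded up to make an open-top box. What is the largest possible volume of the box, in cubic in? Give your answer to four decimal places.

205.7444

With cut size x, the volume is V(x) = x(37 − 2x)(7 − 2x) for 0 < x < 3.5.
V'(x) = 12x^2 − 176x + 259. Setting V'(x) = 0 gives x ≈ 1.6593 (the root in (0, 3.5)).
V''(x) = 24x − 176 is negative there, so this is the maximum; V ≈ 205.7444.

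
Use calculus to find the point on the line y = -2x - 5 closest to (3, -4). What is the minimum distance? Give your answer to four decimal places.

Minimize D(x)^2 = (x - 3)^2 + (-2x - 1)^2.
d/dx[D^2] = 2(x - 3) + 2·(-2)·(-2x - 1) = 0 ⇒ x = 1/5.
Then y = -27/5 and the distance is √(49/5) ≈ 3.1305.

3.1305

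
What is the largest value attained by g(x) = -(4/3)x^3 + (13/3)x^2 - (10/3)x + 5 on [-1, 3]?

Differentiating, g'(x) = -4x^2 + (26/3)x - 10/3; which vanishes at x = 1/2 and x = 5/3.
Evaluating at the critical points and endpoints: g(-1) = 14; g(1/2) = 17/4; g(5/3) = 430/81; g(3) = -2.
Hence the absolute maximum is 14 at x = -1.

14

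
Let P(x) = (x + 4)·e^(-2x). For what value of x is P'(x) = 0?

-7/2

Differentiating with the product rule gives P'(x) = (-2x - 7)·e^(-2x). Since e^(-2x) > 0, the only critical point is x = -7/2.
P''(-7/2) has the same sign as -2 < 0, so this is a local maximum.
P(-7/2) = (1/2)·e^(7) ≈ 548.3166.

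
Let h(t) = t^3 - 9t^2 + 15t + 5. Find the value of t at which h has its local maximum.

1

Critical points: h'(t) = 3t^2 - 18t + 15 vanishes at t = 1, 5.
Second-derivative test with h''(t) = 6t - 18: h''(1) = -12 < 0 ⇒ local maximum; h''(5) = 12 > 0 ⇒ local minimum.
Thus h has its local maximum at t = 1, with value 12.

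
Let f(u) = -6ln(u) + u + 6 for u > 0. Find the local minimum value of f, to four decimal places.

f'(u) = -6/u + 1 = 0 gives u = 6.
f''(u) = 6/u², which is positive for u > 0, so this is a local minimum.
f(6) = -6·ln(6) + 6 + 6 ≈ 1.2494.

1.2494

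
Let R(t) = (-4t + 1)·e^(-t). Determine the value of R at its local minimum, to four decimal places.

R'(t) = (-4)·e^(-t) + (-4t + 1)·(-1)·e^(-t) = (4t - 5)·e^(-t). Since e^(-t) > 0, the only critical point is t = 5/4.
R''(5/4) has the same sign as 4 > 0, so this is a local minimum.
R(5/4) = (-4)·e^(-5/4) ≈ -1.1460.

-1.1460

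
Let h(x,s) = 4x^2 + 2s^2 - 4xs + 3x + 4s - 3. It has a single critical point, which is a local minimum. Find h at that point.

-89/8

∂h/∂x = 8x - 4s + 3 = 0 and ∂h/∂s = -4x + 4s + 4 = 0, so (x, s) = (-7/4, -11/4).
The Hessian has h_{xx} = 8, h_{ss} = 4, h_{xs} = -4, giving D = 16 > 0 with h_{xx} > 0, so the point is a local minimum.
h(-7/4, -11/4) = -89/8.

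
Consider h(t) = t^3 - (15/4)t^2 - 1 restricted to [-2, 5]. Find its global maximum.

h'(t) = 3t^2 - (15/2)t, which vanishes at t = 0 and t = 5/2.
Candidates: h(-2) = -24,  h(0) = -1,  h(5/2) = -141/16,  h(5) = 121/4.
So the maximum is h(5) = 121/4.

121/4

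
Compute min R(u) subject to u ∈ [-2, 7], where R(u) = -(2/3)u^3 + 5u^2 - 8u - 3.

-128/3

Differentiating, R'(u) = -2u^2 + 10u - 8; which vanishes at u = 1 and u = 4.
Candidates: R(-2) = 115/3,  R(1) = -20/3,  R(4) = 7/3,  R(7) = -128/3.
The minimum over the interval is -128/3, attained at u = 7.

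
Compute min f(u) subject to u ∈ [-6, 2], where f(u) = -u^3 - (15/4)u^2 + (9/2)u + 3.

The derivative is -3u^2 - (15/2)u + 9/2, which vanishes at u = -3 and u = 1/2.
Compare values at every candidate in [-6, 2]: f(-6) = 57,  f(-3) = -69/4,  f(1/2) = 67/16,  f(2) = -11.
The minimum over the interval is -69/4, attained at u = -3.

-69/4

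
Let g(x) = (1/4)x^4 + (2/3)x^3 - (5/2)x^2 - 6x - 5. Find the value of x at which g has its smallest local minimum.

2

g'(x) = x^3 + 2x^2 - 5x - 6. Setting g'(x) = 0 gives x ∈ {-3, -1, 2}.
g''(x) = 3x^2 + 4x - 5. g''(-3) = 10 > 0 ⇒ local minimum; g''(-1) = -6 < 0 ⇒ local maximum; g''(2) = 15 > 0 ⇒ local minimum.
So the smallest local minimum value is g(2) = -53/3.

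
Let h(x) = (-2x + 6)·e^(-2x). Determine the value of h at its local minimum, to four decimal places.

Differentiating with the product rule gives h'(x) = (4x - 14)·e^(-2x). Since e^(-2x) > 0, the only critical point is x = 7/2.
h''(7/2) has the same sign as 4 > 0, so this is a local minimum.
h(7/2) = (-1)·e^(-7) ≈ -0.0009.

-0.0009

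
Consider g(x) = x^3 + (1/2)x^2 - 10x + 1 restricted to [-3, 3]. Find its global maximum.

Differentiating, g'(x) = 3x^2 + x - 10; which vanishes at x = -2 and x = 5/3.
Candidates: g(-3) = 17/2, g(-2) = 15, g(5/3) = -521/54, g(3) = 5/2.
So the maximum is g(-2) = 15.

15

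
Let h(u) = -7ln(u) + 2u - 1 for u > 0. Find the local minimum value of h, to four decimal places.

-2.7693

h'(u) = -7/u + 2 = 0 gives u = 7/2.
h''(u) = 7/u², which is positive for u > 0, so this is a local minimum.
h(7/2) = -7·ln(7/2) + 7 - 1 ≈ -2.7693.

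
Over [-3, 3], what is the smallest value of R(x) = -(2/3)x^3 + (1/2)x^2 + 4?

R'(x) = -2x^2 + x, which vanishes at x = 0 and x = 1/2.
Evaluating at the critical points and endpoints: R(-3) = 53/2,  R(0) = 4,  R(1/2) = 97/24,  R(3) = -19/2.
Hence the absolute minimum is -19/2 at x = 3.

-19/2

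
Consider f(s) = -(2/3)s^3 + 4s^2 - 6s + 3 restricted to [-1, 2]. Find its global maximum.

Differentiating, f'(s) = -2s^2 + 8s - 6; whose only zero in [-1, 2] is s = 1.
Candidates: f(-1) = 41/3; f(1) = 1/3; f(2) = 5/3.
The maximum over the interval is 41/3, attained at s = -1.

41/3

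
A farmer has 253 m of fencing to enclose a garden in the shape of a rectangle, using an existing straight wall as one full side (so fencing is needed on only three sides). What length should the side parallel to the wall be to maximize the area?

Let the sides perpendicular to the wall have length x and the parallel side y, so 2x + y = 253 and the area is A = xy = x(253 − 2x).
A'(x) = 253 − 4x = 0 gives x = 253/4, and A''(x) = −4 < 0 confirms a maximum.
Then y = 253 − 2·253/4 = 253/2 and A = 64009/8.

253/2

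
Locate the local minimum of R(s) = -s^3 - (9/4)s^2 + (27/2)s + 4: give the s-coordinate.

-3

Critical points: R'(s) = -3s^2 - (9/2)s + 27/2 vanishes at s = -3, 3/2.
R''(s) = -6s - 9/2. R''(-3) = 27/2 > 0 ⇒ local minimum; R''(3/2) = -27/2 < 0 ⇒ local maximum.
So the local minimum value is R(-3) = -119/4.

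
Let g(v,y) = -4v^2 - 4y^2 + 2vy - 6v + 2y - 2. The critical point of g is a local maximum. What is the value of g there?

∂g/∂v = -8v + 2y - 6 = 0 and ∂g/∂y = 2v - 8y + 2 = 0, so (v, y) = (-11/15, 1/15).
The Hessian has g_{vv} = -8, g_{yy} = -8, g_{vy} = 2, giving D = 60 > 0 with g_{vv} < 0, so the point is a local maximum.
g(-11/15, 1/15) = 4/15.

4/15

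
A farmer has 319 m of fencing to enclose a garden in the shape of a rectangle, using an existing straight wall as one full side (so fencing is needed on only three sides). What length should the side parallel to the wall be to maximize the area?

Let the sides perpendicular to the wall have length x and the parallel side y, so 2x + y = 319 and the area is A = xy = x(319 − 2x).
A'(x) = 319 − 4x = 0 gives x = 319/4, and A''(x) = −4 < 0 confirms a maximum.
Then y = 319 − 2·319/4 = 319/2 and A = 101761/8.

319/2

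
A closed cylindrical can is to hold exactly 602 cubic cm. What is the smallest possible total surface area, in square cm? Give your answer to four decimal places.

394.6804

With radius r and height h, πr²h = 602 so h = 602/(πr²), and S(r) = 2πr² + 2πrh = 2πr² + 2·602/r.
S'(r) = 4πr − 2·602/r² = 0 ⇒ r³ = 602/(2π), so r ≈ 4.5759 and h = 2r ≈ 9.1517.
S''(r) = 4π + 4·602/r³ > 0, so this is the minimum; S ≈ 394.6804.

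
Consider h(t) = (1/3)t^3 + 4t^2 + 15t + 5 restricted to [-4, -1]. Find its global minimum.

-13

The derivative is t^2 + 8t + 15, whose only zero in [-4, -1] is t = -3.
Compare values at every candidate in [-4, -1]: h(-4) = -37/3,  h(-3) = -13,  h(-1) = -19/3.
So the minimum is h(-3) = -13.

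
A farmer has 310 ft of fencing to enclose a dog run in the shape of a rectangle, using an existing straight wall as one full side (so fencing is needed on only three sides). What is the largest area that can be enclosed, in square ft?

Let the sides perpendicular to the wall have length x and the parallel side y, so 2x + y = 310 and the area is A = xy = x(310 − 2x).
A'(x) = 310 − 4x = 0 gives x = 155/2, and A''(x) = −4 < 0 confirms a maximum.
Then y = 310 − 2·155/2 = 155 and A = 24025/2.

24025/2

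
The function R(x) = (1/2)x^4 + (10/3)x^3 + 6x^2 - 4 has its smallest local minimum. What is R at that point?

-4

Critical points: R'(x) = 2x^3 + 10x^2 + 12x vanishes at x = -3, -2, 0.
Second-derivative test with R''(x) = 6x^2 + 20x + 12: R''(-3) = 6 > 0 ⇒ local minimum; R''(-2) = -4 < 0 ⇒ local maximum; R''(0) = 12 > 0 ⇒ local minimum.
Thus R has its smallest local minimum at x = 0, with value -4.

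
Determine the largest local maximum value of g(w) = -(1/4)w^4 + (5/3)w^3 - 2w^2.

Critical points: g'(w) = -w^3 + 5w^2 - 4w vanishes at w = 0, 1, 4.
g''(w) = -3w^2 + 10w - 4. g''(0) = -4 < 0 ⇒ local maximum; g''(1) = 3 > 0 ⇒ local minimum; g''(4) = -12 < 0 ⇒ local maximum.
Thus g has its largest local maximum at w = 4, with value 32/3.

32/3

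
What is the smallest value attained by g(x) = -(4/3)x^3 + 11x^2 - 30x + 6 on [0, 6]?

-66

g'(x) = -4x^2 + 22x - 30, which vanishes at x = 5/2 and x = 3.
Candidates: g(0) = 6,  g(5/2) = -253/12,  g(3) = -21,  g(6) = -66.
The minimum over the interval is -66, attained at x = 6.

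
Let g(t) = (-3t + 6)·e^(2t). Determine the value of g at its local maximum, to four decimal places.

30.1283

By the product rule, g'(t) = (-6t + 9)·e^(2t). Since e^(2t) > 0, the only critical point is t = 3/2.
g''(3/2) has the same sign as -6 < 0, so this is a local maximum.
g(3/2) = (3/2)·e^(3) ≈ 30.1283.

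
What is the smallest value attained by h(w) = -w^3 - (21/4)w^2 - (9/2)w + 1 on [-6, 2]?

-37

h'(w) = -3w^2 - (21/2)w - 9/2, which vanishes at w = -3 and w = -1/2.
Evaluating at the critical points and endpoints: h(-6) = 55, h(-3) = -23/4, h(-1/2) = 33/16, h(2) = -37.
Hence the absolute minimum is -37 at w = 2.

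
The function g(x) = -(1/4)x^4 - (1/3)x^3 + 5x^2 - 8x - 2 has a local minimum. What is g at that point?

g'(x) = -x^3 - x^2 + 10x - 8 = 0 at x = -4, 1, 2.
g''(x) = -3x^2 - 2x + 10. g''(-4) = -30 < 0 ⇒ local maximum; g''(1) = 5 > 0 ⇒ local minimum; g''(2) = -6 < 0 ⇒ local maximum.
So the local minimum value is g(1) = -67/12.

-67/12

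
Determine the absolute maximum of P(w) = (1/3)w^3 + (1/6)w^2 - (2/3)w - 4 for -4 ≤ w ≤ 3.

9/2

P'(w) = w^2 + (1/3)w - 2/3, which vanishes at w = -1 and w = 2/3.
Compare values at every candidate in [-4, 3]: P(-4) = -20; P(-1) = -7/2; P(2/3) = -346/81; P(3) = 9/2.
So the maximum is P(3) = 9/2.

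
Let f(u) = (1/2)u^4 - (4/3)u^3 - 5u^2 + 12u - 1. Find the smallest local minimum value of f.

Critical points: f'(u) = 2u^3 - 4u^2 - 10u + 12 vanishes at u = -2, 1, 3.
Since f''(u) = 6u^2 - 8u - 10, we get f''(-2) = 30 > 0 ⇒ local minimum; f''(1) = -12 < 0 ⇒ local maximum; f''(3) = 20 > 0 ⇒ local minimum.
Thus f has its smallest local minimum at u = -2, with value -79/3.

-79/3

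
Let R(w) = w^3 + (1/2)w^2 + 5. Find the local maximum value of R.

Critical points: R'(w) = 3w^2 + w vanishes at w = -1/3, 0.
Since R''(w) = 6w + 1, we get R''(-1/3) = -1 < 0 ⇒ local maximum; R''(0) = 1 > 0 ⇒ local minimum.
So the local maximum value is R(-1/3) = 271/54.

271/54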